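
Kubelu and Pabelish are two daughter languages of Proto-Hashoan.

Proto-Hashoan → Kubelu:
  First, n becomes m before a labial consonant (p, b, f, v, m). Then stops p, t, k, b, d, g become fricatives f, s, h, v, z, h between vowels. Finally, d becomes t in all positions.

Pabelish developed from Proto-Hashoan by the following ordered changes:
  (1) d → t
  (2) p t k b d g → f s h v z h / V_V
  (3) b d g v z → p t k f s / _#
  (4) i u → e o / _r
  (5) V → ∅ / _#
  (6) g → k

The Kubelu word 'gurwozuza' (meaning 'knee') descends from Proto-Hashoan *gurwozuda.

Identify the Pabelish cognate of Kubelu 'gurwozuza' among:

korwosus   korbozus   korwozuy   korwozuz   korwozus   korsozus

Pabelish: *gurwozuda > gurwozuta > gurwozusa > gorwozusa > gorwozus > korwozus  (by unconditioned shift, intervocalic lenition, pre-rhotic lowering, apocope, unconditioned shift)
Only 'korwozus' matches the regular Pabelish development of *gurwozuda.

korwozus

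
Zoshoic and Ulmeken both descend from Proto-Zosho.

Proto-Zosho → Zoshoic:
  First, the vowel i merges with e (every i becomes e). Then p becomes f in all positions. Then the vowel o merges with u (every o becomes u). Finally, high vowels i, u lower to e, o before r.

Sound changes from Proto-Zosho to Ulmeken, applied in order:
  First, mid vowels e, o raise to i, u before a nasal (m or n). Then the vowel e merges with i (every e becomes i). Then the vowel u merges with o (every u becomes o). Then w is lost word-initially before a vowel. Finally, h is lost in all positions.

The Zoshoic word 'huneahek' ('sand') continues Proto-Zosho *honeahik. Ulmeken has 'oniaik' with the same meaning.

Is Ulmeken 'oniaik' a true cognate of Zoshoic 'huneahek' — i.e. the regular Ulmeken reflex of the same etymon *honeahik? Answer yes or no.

Derive the expected Ulmeken reflex of *honeahik:
Ulmeken: start from *honeahik.
  rule 1 (pre-nasal raising): honeahik → huneahik
  rule 2 (vowel merger): huneahik → huniahik
  rule 3 (vowel merger): huniahik → honiahik
  rule 4: no change — honiahik
  rule 5 (h-loss): honiahik → oniaik
  ⇒ Ulmeken oniaik
Ulmeken 'oniaik' matches the regular reflex exactly, so the pair is cognate.

yes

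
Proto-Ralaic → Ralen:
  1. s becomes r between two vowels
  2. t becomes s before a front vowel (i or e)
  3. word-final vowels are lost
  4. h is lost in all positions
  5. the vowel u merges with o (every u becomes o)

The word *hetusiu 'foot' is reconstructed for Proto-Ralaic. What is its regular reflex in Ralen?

Ralen: *hetusiu > heturiu > heturi > eturi > etori  (by rhotacism, apocope, h-loss, vowel merger)

etori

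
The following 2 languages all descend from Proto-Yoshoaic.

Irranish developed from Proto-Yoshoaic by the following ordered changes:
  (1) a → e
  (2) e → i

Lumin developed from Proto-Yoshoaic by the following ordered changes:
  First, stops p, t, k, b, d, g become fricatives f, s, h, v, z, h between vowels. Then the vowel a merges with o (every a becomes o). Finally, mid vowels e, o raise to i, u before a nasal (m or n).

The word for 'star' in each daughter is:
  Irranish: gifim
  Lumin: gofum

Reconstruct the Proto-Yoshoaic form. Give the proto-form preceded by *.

*gafam

Position 2: Irranish has i, Lumin has o. Taking the neighbouring segments as reconstructed: Irranish i could go back to *a or *e or *i; Lumin o could go back to *a or *o — the one source consistent with every daughter is *a.
Position 4: Irranish has i, Lumin has u. Taking the neighbouring segments as reconstructed: Irranish i could go back to *a or *e or *i; Lumin u could go back to *a or *o or *u — the one source consistent with every daughter is *a.
Verify the candidate proto-form against each daughter:
Irranish: *gafam > gefem > gifim  (by vowel merger, vowel merger)
Lumin: *gafam
  gafam (rule 1 does not apply)
  gafam → gofom   [vowel merger]
  gofom → gofum   [pre-nasal raising]
  giving Lumin gofum.
No other proto-form is consistent with every reflex, so the reconstruction is *gafam.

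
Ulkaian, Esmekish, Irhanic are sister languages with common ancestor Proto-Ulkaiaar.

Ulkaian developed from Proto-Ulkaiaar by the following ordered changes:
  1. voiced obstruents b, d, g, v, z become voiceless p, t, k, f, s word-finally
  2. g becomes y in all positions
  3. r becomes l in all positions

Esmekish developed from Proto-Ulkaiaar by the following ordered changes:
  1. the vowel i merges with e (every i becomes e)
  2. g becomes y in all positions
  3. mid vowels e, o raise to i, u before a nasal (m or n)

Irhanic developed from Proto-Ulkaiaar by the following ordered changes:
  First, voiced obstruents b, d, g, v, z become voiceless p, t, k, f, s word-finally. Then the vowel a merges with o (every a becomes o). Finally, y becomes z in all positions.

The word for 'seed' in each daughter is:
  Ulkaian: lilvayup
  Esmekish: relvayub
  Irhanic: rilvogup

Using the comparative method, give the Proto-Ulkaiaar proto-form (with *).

Position 6: Ulkaian has y, Esmekish has y, Irhanic has g. Irhanic preserves g here (none of its changes turn any other segment into g), so the proto-segment is *g.
Position 2: Ulkaian has i, Esmekish has e, Irhanic has i. Ulkaian preserves i here (none of its changes turn any other segment into i), so the proto-segment is *i.
Position 1: Ulkaian has l, Esmekish has r, Irhanic has r. Esmekish preserves r here (none of its changes turn any other segment into r), so the proto-segment is *r.
Verify the candidate proto-form against each daughter:
Ulkaian: *rilvagub > rilvagup > rilvayup > lilvayup  (by final devoicing, unconditioned shift, unconditioned shift)
Esmekish: *rilvagub
  rilvagub → relvagub   [vowel merger]
  relvagub → relvayub   [unconditioned shift]
  relvayub (rule 3 does not apply)
  giving Esmekish relvayub.
Irhanic: *rilvagub
  rilvagub → rilvagup   [final devoicing]
  rilvagup → rilvogup   [vowel merger]
  rilvogup (rule 3 does not apply)
  giving Irhanic rilvogup.
Only *rilvagub yields all of Ulkaian lilvayup, Esmekish relvayub, Irhanic rilvogup.

*rilvagub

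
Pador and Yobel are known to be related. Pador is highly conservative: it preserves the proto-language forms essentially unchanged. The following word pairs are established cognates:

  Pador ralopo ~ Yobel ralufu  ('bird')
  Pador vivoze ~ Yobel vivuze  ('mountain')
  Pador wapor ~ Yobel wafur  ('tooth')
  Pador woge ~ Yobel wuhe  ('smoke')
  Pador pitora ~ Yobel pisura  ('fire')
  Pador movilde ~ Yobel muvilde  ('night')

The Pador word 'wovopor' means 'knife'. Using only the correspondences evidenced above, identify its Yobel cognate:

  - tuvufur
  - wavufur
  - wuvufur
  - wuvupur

wuvufur

movilde ~ muvilde — Pador o corresponds to Yobel u after a consonant, before a labial obstruent.
ralopo ~ ralufu — Pador o corresponds to Yobel u after a consonant, before a labial obstruent.
ralopo ~ ralufu, wapor ~ wafur — Pador p corresponds to Yobel f between vowels (before a back vowel).
wapor ~ wafur, pitora ~ pisura — Pador o corresponds to Yobel u after a consonant, before r.
Applying these to Pador 'wovopor':
  wovopor → wuvopor   (o→u after a consonant, before a labial obstruent)
  wuvopor → wuvupor   (o→u after a consonant, before a labial obstruent)
  wuvupor → wuvufor   (p→f between vowels (before a back vowel))
  wuvufor → wuvufur   (o→u after a consonant, before r)
So the Yobel cognate is 'wuvufur'.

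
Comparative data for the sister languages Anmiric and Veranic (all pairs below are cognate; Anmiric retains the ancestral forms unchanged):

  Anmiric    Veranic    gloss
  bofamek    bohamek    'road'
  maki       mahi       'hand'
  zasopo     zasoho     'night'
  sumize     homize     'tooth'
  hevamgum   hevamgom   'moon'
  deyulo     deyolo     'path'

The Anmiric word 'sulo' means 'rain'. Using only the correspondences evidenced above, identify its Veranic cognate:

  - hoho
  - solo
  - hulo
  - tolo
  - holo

holo

sumize ~ homize — Anmiric s corresponds to Veranic h word-initially before a back vowel.
deyulo ~ deyolo — Anmiric u corresponds to Veranic o after a consonant, before a consonant other than r, m, n, p, b, f, v.
Applying these to Anmiric 'sulo':
  sulo → hulo   (s→h word-initially before a back vowel)
  hulo → holo   (u→o after a consonant, before a consonant other than r, m, n, p, b, f, v)
So the Veranic cognate is 'holo'.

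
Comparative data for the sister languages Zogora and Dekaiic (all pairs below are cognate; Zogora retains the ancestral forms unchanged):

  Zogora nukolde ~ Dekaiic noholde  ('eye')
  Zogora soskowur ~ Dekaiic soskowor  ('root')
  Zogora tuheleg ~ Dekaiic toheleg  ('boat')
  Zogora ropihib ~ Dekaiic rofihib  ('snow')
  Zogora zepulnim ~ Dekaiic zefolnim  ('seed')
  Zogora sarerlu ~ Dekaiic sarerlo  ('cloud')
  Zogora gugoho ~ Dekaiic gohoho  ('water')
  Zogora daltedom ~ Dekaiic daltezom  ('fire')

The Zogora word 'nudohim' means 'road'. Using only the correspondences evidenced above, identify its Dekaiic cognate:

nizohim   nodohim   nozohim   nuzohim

nukolde ~ noholde, tuheleg ~ toheleg — Zogora u corresponds to Dekaiic o after a consonant, before a consonant other than r, m, n, p, b, f, v.
daltedom ~ daltezom — Zogora d corresponds to Dekaiic z between vowels (before a back vowel).
Applying these to Zogora 'nudohim':
  nudohim → nodohim   (u→o after a consonant, before a consonant other than r, m, n, p, b, f, v)
  nodohim → nozohim   (d→z between vowels (before a back vowel))
So the Dekaiic cognate is 'nozohim'.

nozohim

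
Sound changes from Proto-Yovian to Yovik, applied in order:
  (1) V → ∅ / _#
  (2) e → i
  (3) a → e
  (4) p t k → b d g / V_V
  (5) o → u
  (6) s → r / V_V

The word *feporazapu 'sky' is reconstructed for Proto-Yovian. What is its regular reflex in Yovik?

Yovik: *feporazapu
  feporazapu → feporazap   [apocope]
  feporazap → fiporazap   [vowel merger]
  fiporazap → fiporezep   [vowel merger]
  fiporezep → fiborezep   [intervocalic voicing]
  fiborezep → fiburezep   [vowel merger]
  fiburezep (rule 6 does not apply)
  giving Yovik fiburezep.

fiburezep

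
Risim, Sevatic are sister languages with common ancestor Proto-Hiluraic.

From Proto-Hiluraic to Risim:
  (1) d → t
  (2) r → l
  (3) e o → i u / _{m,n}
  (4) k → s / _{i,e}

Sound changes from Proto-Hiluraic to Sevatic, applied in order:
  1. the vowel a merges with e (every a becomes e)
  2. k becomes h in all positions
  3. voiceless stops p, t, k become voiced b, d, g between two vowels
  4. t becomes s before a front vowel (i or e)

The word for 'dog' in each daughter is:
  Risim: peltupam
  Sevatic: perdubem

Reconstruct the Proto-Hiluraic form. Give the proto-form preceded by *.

Position 6: Risim has p, Sevatic has b. Risim preserves p here (none of its changes turn any other segment into p), so the proto-segment is *p.
Position 3: Risim has l, Sevatic has r. Sevatic preserves r here (none of its changes turn any other segment into r), so the proto-segment is *r.
Continuing position by position gives *perdupam; check it forward:
Risim: start from *perdupam.
  rule 1 (unconditioned shift): perdupam → pertupam
  rule 2 (unconditioned shift): pertupam → peltupam
  rule 3: no change — peltupam
  rule 4: no change — peltupam
  ⇒ Risim peltupam
Sevatic: *perdupam > perdupem > perdubem  (by vowel merger, intervocalic voicing)
No other proto-form is consistent with every reflex, so the reconstruction is *perdupam.

*perdupam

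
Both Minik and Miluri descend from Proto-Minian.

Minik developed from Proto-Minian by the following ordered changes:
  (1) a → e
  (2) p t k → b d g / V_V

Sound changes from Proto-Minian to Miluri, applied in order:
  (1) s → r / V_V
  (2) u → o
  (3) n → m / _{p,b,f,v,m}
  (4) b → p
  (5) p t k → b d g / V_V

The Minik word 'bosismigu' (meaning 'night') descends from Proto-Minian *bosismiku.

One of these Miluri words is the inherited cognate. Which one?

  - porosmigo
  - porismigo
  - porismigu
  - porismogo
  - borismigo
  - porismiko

Miluri: start from *bosismiku.
  rule 1 (rhotacism): bosismiku → borismiku
  rule 2 (vowel merger): borismiku → borismiko
  rule 3: no change — borismiko
  rule 4 (unconditioned shift): borismiko → porismiko
  rule 5 (intervocalic voicing): porismiko → porismigo
  ⇒ Miluri porismigo
Among the options, 'porismigo' alone shows every Miluri change applied in order.

porismigo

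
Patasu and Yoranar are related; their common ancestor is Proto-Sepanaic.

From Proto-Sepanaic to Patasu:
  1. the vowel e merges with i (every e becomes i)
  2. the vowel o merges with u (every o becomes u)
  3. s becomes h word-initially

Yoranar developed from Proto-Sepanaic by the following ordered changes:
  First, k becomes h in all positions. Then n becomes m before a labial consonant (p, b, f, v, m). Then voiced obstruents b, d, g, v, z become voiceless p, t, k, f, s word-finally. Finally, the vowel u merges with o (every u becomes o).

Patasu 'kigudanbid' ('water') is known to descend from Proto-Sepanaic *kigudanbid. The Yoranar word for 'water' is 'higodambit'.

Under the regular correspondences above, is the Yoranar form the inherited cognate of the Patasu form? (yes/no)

yes

Derive the expected Yoranar reflex of *kigudanbid:
Yoranar: *kigudanbid
  kigudanbid → higudanbid   [unconditioned shift]
  higudanbid → higudambid   [nasal place assimilation]
  higudambid → higudambit   [final devoicing]
  higudambit → higodambit   [vowel merger]
  giving Yoranar higodambit.
Yoranar 'higodambit' matches the regular reflex exactly, so the pair is cognate.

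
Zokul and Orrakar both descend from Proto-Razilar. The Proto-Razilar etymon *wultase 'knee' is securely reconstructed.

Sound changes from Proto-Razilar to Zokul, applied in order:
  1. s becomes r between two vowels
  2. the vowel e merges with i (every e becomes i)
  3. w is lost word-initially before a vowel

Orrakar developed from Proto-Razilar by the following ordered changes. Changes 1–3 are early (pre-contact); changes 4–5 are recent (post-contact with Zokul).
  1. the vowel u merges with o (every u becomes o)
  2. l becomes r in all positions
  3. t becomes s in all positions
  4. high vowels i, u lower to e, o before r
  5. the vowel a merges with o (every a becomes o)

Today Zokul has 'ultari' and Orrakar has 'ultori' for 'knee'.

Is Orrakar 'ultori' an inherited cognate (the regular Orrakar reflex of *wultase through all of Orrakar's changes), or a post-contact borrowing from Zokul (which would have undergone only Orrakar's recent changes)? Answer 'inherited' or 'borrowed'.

borrowed

If inherited, *wultase would pass through all of Orrakar's changes:
Orrakar: start from *wultase.
  rule 1 (vowel merger): wultase → woltase
  rule 2 (unconditioned shift): woltase → wortase
  rule 3 (unconditioned shift): wortase → worsase
  rule 4: no change — worsase
  rule 5 (vowel merger): worsase → worsose
  ⇒ Orrakar worsose
If borrowed from Zokul 'ultari' after the early changes, it would undergo only the recent ones:
  rule 4 (pre-rhotic lowering): no change (ultari)
  rule 5 (vowel merger): ultari → ultori
  ⇒ as a loan: ultori
Orrakar 'ultori' matches the loan outcome 'ultori', not the inherited 'worsose' — it skipped the early Orrakar changes, so it was borrowed from Zokul.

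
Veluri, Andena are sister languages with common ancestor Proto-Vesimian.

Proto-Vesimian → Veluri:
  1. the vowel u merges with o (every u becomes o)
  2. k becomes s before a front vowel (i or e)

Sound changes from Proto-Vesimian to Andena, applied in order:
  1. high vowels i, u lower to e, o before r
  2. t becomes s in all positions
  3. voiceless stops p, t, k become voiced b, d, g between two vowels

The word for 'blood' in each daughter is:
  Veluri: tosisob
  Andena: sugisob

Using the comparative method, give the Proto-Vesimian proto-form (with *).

Position 3: Veluri has s, Andena has g. Taking the neighbouring segments as reconstructed: Veluri s could go back to *k or *s; Andena g could go back to *k or *g — the one source consistent with every daughter is *k.
Position 2: Veluri has o, Andena has u. Andena preserves u here (none of its changes turn any other segment into u), so the proto-segment is *u.
Verify the candidate proto-form against each daughter:
Veluri: start from *tukisob.
  rule 1 (vowel merger): tukisob → tokisob
  rule 2 (palatalisation): tokisob → tosisob
  ⇒ Veluri tosisob
Andena: start from *tukisob.
  rule 1: no change — tukisob
  rule 2 (unconditioned shift): tukisob → sukisob
  rule 3 (intervocalic voicing): sukisob → sugisob
  ⇒ Andena sugisob
No other proto-form is consistent with every reflex, so the reconstruction is *tukisob.

*tukisob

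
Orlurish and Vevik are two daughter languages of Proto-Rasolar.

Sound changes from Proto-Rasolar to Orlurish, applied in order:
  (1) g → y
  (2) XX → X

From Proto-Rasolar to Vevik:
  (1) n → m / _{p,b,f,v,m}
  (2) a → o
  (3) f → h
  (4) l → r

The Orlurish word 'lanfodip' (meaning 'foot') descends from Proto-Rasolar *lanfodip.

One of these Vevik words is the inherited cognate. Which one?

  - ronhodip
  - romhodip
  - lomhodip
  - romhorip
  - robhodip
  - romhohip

romhodip

Vevik: *lanfodip
  lanfodip → lamfodip   [nasal place assimilation]
  lamfodip → lomfodip   [vowel merger]
  lomfodip → lomhodip   [unconditioned shift]
  lomhodip → romhodip   [unconditioned shift]
  giving Vevik romhodip.
Among the options, 'romhodip' alone shows every Vevik change applied in order.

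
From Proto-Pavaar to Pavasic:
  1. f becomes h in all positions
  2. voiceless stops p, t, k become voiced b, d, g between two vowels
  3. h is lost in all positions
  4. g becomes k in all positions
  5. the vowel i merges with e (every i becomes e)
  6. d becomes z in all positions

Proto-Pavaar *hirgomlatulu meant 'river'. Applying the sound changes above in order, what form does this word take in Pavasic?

erkomlazulu

Pavasic: *hirgomlatulu > hirgomladulu > irgomladulu > irkomladulu > erkomladulu > erkomlazulu  (by intervocalic voicing, h-loss, unconditioned shift, vowel merger, unconditioned shift)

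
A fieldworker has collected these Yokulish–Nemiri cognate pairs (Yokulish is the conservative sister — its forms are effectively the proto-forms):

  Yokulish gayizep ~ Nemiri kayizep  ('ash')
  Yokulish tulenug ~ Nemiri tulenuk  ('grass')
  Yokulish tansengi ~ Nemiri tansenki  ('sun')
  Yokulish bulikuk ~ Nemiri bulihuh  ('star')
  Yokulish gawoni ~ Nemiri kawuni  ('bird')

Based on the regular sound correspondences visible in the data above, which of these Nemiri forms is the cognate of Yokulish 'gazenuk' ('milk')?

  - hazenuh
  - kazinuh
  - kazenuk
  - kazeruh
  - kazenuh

gayizep ~ kayizep, gawoni ~ kawuni — Yokulish g corresponds to Nemiri k word-initially before a back vowel.
bulikuk ~ bulihuh — Yokulish k corresponds to Nemiri h word-finally.
Applying these to Yokulish 'gazenuk':
  gazenuk → kazenuk   (g→k word-initially before a back vowel)
  kazenuk → kazenuh   (k→h word-finally)
So the Nemiri cognate is 'kazenuh'.

kazenuh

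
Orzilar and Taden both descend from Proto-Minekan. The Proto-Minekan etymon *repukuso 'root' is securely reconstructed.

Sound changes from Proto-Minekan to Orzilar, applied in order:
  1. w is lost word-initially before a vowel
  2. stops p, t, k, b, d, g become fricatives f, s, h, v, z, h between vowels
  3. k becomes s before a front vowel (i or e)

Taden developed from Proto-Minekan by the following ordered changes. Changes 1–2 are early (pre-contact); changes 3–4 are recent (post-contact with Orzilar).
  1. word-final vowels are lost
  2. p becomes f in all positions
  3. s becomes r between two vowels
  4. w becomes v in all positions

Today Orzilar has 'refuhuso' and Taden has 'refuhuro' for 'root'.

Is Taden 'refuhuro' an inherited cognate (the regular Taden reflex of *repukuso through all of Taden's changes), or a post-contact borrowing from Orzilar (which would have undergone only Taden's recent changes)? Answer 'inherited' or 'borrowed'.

If inherited, *repukuso would pass through all of Taden's changes:
Taden: start from *repukuso.
  rule 1 (apocope): repukuso → repukus
  rule 2 (unconditioned shift): repukus → refukus
  rule 3: no change — refukus
  rule 4: no change — refukus
  ⇒ Taden refukus
If borrowed from Orzilar 'refuhuso' after the early changes, it would undergo only the recent ones:
  rule 3 (rhotacism): refuhuso → refuhuro
  rule 4 (unconditioned shift): no change (refuhuro)
  ⇒ as a loan: refuhuro
Taden 'refuhuro' matches the loan outcome 'refuhuro', not the inherited 'refukus' — it skipped the early Taden changes, so it was borrowed from Orzilar.

borrowed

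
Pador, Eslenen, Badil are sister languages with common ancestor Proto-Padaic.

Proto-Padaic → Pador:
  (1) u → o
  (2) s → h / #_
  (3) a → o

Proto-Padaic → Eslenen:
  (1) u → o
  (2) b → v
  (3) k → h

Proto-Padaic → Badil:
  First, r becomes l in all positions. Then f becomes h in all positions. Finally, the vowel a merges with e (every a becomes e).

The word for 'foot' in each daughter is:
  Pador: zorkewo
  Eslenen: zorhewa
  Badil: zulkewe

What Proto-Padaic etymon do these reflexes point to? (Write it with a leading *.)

Position 4: Pador has k, Eslenen has h, Badil has k. Pador preserves k here (none of its changes turn any other segment into k), so the proto-segment is *k.
Position 2: Pador has o, Eslenen has o, Badil has u. Badil preserves u here (none of its changes turn any other segment into u), so the proto-segment is *u.
Position 7: Pador has o, Eslenen has a, Badil has e. Eslenen preserves a here (none of its changes turn any other segment into a), so the proto-segment is *a.
This points to *zurkewa. Verify forward in each daughter:
Pador: start from *zurkewa.
  rule 1 (vowel merger): zurkewa → zorkewa
  rule 2: no change — zorkewa
  rule 3 (vowel merger): zorkewa → zorkewo
  ⇒ Pador zorkewo
Eslenen: *zurkewa > zorkewa > zorhewa  (by vowel merger, unconditioned shift)
Badil: *zurkewa
  zurkewa → zulkewa   [unconditioned shift]
  zulkewa (rule 2 does not apply)
  zulkewa → zulkewe   [vowel merger]
  giving Badil zulkewe.
No other proto-form is consistent with every reflex, so the reconstruction is *zurkewa.

*zurkewa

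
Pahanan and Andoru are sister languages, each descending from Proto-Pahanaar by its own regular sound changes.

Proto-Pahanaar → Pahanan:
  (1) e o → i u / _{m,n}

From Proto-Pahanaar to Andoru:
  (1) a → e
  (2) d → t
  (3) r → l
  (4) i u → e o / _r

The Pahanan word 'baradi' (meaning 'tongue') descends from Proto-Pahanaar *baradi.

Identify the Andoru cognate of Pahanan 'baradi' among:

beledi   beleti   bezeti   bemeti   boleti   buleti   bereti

beleti

Andoru: *baradi > beredi > bereti > beleti  (by vowel merger, unconditioned shift, unconditioned shift)
Among the options, 'beleti' alone shows every Andoru change applied in order.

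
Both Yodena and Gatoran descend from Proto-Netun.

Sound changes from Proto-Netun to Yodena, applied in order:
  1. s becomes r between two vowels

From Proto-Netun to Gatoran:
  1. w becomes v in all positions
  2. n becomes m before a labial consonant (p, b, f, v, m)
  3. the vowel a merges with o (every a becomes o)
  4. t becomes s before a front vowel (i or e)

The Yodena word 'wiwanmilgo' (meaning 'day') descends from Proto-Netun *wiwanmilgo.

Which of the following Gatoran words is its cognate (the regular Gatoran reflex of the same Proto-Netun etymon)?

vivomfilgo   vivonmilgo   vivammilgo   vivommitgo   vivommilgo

Gatoran: *wiwanmilgo
  wiwanmilgo → vivanmilgo   [unconditioned shift]
  vivanmilgo → vivammilgo   [nasal place assimilation]
  vivammilgo → vivommilgo   [vowel merger]
  vivommilgo (rule 4 does not apply)
  giving Gatoran vivommilgo.

vivommilgo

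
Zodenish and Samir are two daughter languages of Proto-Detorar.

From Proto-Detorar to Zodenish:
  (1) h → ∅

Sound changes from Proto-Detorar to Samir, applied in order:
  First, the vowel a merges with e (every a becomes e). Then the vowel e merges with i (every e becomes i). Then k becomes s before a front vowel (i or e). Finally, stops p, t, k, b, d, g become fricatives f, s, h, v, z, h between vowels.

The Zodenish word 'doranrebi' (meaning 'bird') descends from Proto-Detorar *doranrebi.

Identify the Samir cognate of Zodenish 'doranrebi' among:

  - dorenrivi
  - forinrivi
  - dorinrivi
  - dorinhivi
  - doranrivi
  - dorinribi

Samir: *doranrebi > dorenrebi > dorinribi > dorinrivi  (by vowel merger, vowel merger, intervocalic lenition)
The other candidates each miss or misapply at least one Samir change.

dorinrivi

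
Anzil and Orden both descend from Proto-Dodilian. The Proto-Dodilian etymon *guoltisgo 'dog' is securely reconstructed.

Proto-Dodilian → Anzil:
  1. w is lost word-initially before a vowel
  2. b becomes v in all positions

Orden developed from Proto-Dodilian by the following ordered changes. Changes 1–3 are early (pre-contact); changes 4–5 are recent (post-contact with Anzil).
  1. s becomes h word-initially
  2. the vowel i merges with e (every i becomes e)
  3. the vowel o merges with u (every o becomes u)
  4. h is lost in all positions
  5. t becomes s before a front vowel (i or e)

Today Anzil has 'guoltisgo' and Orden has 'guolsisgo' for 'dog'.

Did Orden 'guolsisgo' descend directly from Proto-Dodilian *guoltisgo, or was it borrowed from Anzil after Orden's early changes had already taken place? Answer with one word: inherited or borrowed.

borrowed

If inherited, *guoltisgo would pass through all of Orden's changes:
Orden: start from *guoltisgo.
  rule 1: no change — guoltisgo
  rule 2 (vowel merger): guoltisgo → guoltesgo
  rule 3 (vowel merger): guoltesgo → guultesgu
  rule 4: no change — guultesgu
  rule 5 (palatalisation): guultesgu → guulsesgu
  ⇒ Orden guulsesgu
If borrowed from Anzil 'guoltisgo' after the early changes, it would undergo only the recent ones:
  rule 4 (h-loss): no change (guoltisgo)
  rule 5 (palatalisation): guoltisgo → guolsisgo
  ⇒ as a loan: guolsisgo
Orden 'guolsisgo' matches the loan outcome 'guolsisgo', not the inherited 'guulsesgu' — it skipped the early Orden changes, so it was borrowed from Anzil.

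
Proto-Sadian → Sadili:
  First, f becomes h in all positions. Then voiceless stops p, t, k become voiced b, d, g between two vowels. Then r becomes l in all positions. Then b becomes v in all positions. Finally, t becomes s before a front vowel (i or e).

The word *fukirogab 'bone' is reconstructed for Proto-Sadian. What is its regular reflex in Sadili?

hugilogav

Sadili: *fukirogab > hukirogab > hugirogab > hugilogab > hugilogav  (by unconditioned shift, intervocalic voicing, unconditioned shift, unconditioned shift)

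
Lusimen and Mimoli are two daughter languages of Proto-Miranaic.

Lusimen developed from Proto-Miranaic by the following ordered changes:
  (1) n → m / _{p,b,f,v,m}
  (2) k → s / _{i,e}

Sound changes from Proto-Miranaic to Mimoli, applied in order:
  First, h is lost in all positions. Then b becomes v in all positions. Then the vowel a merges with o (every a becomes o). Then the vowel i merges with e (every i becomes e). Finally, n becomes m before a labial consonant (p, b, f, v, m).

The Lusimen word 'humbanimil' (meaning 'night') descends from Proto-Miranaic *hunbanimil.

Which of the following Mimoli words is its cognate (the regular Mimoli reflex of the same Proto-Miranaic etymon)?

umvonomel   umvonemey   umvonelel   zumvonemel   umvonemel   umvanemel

Mimoli: start from *hunbanimil.
  rule 1 (h-loss): hunbanimil → unbanimil
  rule 2 (unconditioned shift): unbanimil → unvanimil
  rule 3 (vowel merger): unvanimil → unvonimil
  rule 4 (vowel merger): unvonimil → unvonemel
  rule 5 (nasal place assimilation): unvonemel → umvonemel
  ⇒ Mimoli umvonemel
The other candidates each miss or misapply at least one Mimoli change.

umvonemel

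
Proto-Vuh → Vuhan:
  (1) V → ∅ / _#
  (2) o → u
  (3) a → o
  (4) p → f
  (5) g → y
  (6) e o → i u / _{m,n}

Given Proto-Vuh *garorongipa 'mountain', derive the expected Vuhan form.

Vuhan: start from *garorongipa.
  rule 1 (apocope): garorongipa → garorongip
  rule 2 (vowel merger): garorongip → garurungip
  rule 3 (vowel merger): garurungip → gorurungip
  rule 4 (unconditioned shift): gorurungip → gorurungif
  rule 5 (unconditioned shift): gorurungif → yorurunyif
  rule 6: no change — yorurunyif
  ⇒ Vuhan yorurunyif

yorurunyif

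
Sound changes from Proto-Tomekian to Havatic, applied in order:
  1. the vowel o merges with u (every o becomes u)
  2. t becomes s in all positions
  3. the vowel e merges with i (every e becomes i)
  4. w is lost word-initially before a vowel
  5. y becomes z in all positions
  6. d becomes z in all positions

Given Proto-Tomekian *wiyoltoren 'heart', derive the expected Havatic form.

Havatic: start from *wiyoltoren.
  rule 1 (vowel merger): wiyoltoren → wiyulturen
  rule 2 (unconditioned shift): wiyulturen → wiyulsuren
  rule 3 (vowel merger): wiyulsuren → wiyulsurin
  rule 4 (glide loss): wiyulsurin → iyulsurin
  rule 5 (unconditioned shift): iyulsurin → izulsurin
  rule 6: no change — izulsurin
  ⇒ Havatic izulsurin

izulsurin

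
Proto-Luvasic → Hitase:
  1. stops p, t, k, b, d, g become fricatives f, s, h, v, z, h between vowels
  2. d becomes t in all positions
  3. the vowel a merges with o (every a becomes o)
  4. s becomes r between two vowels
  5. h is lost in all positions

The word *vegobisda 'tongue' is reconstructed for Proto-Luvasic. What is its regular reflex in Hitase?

veovisto

Hitase: start from *vegobisda.
  rule 1 (intervocalic lenition): vegobisda → vehovisda
  rule 2 (unconditioned shift): vehovisda → vehovista
  rule 3 (vowel merger): vehovista → vehovisto
  rule 4: no change — vehovisto
  rule 5 (h-loss): vehovisto → veovisto
  ⇒ Hitase veovisto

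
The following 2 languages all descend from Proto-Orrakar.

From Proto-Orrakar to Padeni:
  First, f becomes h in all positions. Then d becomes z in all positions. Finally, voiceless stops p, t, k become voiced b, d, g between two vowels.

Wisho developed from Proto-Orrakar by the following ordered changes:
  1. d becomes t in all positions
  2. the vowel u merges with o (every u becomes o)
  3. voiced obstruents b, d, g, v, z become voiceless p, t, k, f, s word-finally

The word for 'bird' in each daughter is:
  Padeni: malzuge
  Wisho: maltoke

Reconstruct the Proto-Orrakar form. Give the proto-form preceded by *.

Position 4: Padeni has z, Wisho has t. Taking the neighbouring segments as reconstructed: Padeni z could go back to *d or *z; Wisho t could go back to *t or *d — the one source consistent with every daughter is *d.
Position 5: Padeni has u, Wisho has o. Padeni preserves u here (none of its changes turn any other segment into u), so the proto-segment is *u.
Position 6: Padeni has g, Wisho has k. Taking the neighbouring segments as reconstructed: Padeni g could go back to *k or *g; Wisho k can only go back to *k — the one source consistent with every daughter is *k.
Continuing position by position gives *malduke; check it forward:
Padeni: *malduke > malzuke > malzuge  (by unconditioned shift, intervocalic voicing)
Wisho: start from *malduke.
  rule 1 (unconditioned shift): malduke → maltuke
  rule 2 (vowel merger): maltuke → maltoke
  rule 3: no change — maltoke
  ⇒ Wisho maltoke
*malduke is the unique common source.

*malduke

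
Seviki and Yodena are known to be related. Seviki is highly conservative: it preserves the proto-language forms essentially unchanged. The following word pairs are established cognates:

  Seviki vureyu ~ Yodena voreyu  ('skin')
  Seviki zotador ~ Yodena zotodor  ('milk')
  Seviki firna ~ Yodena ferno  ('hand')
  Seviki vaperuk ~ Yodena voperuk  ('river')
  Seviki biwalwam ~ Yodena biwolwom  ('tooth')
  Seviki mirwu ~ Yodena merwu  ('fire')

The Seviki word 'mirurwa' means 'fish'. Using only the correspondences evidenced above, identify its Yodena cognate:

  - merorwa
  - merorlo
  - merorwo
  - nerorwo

firna ~ ferno, mirwu ~ merwu — Seviki i corresponds to Yodena e after a consonant, before r.
vureyu ~ voreyu — Seviki u corresponds to Yodena o after a consonant, before r.
firna ~ ferno — Seviki a corresponds to Yodena o word-finally.
Applying these to Seviki 'mirurwa':
  mirurwa → merurwa   (i→e after a consonant, before r)
  merurwa → merorwa   (u→o after a consonant, before r)
  merorwa → merorwo   (a→o word-finally)
So the Yodena cognate is 'merorwo'.

merorwo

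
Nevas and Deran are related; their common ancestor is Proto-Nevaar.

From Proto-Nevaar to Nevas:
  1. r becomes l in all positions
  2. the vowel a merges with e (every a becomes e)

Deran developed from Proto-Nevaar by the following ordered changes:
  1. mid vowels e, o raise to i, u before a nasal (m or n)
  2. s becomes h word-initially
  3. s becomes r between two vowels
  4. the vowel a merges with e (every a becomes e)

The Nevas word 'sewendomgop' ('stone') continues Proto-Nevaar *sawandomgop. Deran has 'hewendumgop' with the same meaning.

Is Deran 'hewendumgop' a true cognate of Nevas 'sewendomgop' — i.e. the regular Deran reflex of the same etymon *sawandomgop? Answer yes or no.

Derive the expected Deran reflex of *sawandomgop:
Deran: *sawandomgop
  sawandomgop → sawandumgop   [pre-nasal raising]
  sawandumgop → hawandumgop   [debuccalisation]
  hawandumgop (rule 3 does not apply)
  hawandumgop → hewendumgop   [vowel merger]
  giving Deran hewendumgop.
Deran 'hewendumgop' matches the regular reflex exactly, so the pair is cognate.

yes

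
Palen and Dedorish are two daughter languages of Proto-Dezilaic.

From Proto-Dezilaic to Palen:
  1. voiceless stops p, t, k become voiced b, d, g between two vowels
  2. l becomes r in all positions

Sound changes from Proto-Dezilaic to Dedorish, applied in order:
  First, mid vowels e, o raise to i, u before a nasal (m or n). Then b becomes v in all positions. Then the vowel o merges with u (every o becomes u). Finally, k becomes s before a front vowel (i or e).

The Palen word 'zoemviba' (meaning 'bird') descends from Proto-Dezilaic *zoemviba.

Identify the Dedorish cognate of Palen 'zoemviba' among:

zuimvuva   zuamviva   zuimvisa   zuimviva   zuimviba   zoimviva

zuimviva

Dedorish: *zoemviba > zoimviba > zoimviva > zuimviva  (by pre-nasal raising, unconditioned shift, vowel merger)
Only 'zuimviva' matches the regular Dedorish development of *zoemviba.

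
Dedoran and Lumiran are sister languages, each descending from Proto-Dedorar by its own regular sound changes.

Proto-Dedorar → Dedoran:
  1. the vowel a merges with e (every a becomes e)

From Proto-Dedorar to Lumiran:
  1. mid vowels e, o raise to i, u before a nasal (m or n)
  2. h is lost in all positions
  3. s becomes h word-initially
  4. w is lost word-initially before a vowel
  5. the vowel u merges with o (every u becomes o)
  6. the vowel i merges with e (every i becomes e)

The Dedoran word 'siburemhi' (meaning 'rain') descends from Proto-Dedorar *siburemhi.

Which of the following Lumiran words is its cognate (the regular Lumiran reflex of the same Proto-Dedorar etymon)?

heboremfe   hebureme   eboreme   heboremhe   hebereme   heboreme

heboreme

Lumiran: *siburemhi
  siburemhi → siburimhi   [pre-nasal raising]
  siburimhi → siburimi   [h-loss]
  siburimi → hiburimi   [debuccalisation]
  hiburimi (rule 4 does not apply)
  hiburimi → hiborimi   [vowel merger]
  hiborimi → heboreme   [vowel merger]
  giving Lumiran heboreme.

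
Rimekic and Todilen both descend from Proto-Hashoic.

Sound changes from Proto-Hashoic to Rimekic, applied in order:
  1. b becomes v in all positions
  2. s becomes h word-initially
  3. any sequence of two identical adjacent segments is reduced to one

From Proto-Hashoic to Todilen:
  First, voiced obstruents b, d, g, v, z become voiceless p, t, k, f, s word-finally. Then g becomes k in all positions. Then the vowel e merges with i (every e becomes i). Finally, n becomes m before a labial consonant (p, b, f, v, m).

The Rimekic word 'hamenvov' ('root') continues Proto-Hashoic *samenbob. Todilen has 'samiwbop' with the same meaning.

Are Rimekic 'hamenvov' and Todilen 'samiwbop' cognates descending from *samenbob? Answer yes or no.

no

Derive the expected Todilen reflex of *samenbob:
Todilen: start from *samenbob.
  rule 1 (final devoicing): samenbob → samenbop
  rule 2: no change — samenbop
  rule 3 (vowel merger): samenbop → saminbop
  rule 4 (nasal place assimilation): saminbop → samimbop
  ⇒ Todilen samimbop
The regular Todilen reflex would be 'samimbop', but the attested form is 'samiwbop'. The correspondence is irregular, so they are not cognates (the Todilen form has a different source).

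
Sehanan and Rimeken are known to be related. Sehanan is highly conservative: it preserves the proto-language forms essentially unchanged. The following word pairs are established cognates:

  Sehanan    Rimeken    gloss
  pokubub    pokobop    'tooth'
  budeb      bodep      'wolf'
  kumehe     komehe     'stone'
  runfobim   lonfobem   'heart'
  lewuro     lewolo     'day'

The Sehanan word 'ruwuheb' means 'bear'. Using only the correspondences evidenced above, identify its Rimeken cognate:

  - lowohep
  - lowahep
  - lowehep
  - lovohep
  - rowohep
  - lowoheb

lowohep

runfobim ~ lonfobem — Sehanan r corresponds to Rimeken l word-initially before a back vowel.
budeb ~ bodep — Sehanan u corresponds to Rimeken o after a consonant, before a consonant other than r, m, n, p, b, f, v.
pokubub ~ pokobop, budeb ~ bodep — Sehanan b corresponds to Rimeken p word-finally.
Applying these to Sehanan 'ruwuheb':
  ruwuheb → luwuheb   (r→l word-initially before a back vowel)
  luwuheb → lowuheb   (u→o after a consonant, before a consonant other than r, m, n, p, b, f, v)
  lowuheb → lowoheb   (u→o after a consonant, before a consonant other than r, m, n, p, b, f, v)
  lowoheb → lowohep   (b→p word-finally)
So the Rimeken cognate is 'lowohep'.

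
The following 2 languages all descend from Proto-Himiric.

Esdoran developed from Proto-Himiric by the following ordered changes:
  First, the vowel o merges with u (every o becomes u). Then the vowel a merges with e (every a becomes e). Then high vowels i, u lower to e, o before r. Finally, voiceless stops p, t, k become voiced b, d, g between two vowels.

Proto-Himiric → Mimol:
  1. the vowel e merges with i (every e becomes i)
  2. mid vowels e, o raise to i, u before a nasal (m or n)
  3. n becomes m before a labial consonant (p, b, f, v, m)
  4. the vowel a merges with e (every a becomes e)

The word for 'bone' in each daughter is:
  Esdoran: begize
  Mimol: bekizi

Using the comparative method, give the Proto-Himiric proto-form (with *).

Position 3: Esdoran has g, Mimol has k. Mimol preserves k here (none of its changes turn any other segment into k), so the proto-segment is *k.
Position 2: Esdoran has e, Mimol has e. In Mimol, e can only continue *a, so the proto-segment is *a.
Position 6: Esdoran has e, Mimol has i. Taking the neighbouring segments as reconstructed: Esdoran e could go back to *a or *e; Mimol i could go back to *e or *i — the one source consistent with every daughter is *e.
This points to *bakize. Verify forward in each daughter:
Esdoran: *bakize
  bakize (rule 1 does not apply)
  bakize → bekize   [vowel merger]
  bekize (rule 3 does not apply)
  bekize → begize   [intervocalic voicing]
  giving Esdoran begize.
Mimol: *bakize > bakizi > bekizi  (by vowel merger, vowel merger)
Only *bakize yields all of Esdoran begize, Mimol bekizi.

*bakize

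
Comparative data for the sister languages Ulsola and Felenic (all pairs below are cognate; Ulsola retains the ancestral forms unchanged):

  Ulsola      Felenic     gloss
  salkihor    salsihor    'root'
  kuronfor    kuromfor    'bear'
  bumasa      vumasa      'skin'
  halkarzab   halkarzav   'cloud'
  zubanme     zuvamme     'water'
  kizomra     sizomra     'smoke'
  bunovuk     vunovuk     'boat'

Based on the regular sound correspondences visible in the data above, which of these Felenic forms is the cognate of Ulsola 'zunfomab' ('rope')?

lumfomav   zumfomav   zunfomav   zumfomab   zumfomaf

zumfomav

kuronfor ~ kuromfor — Ulsola n corresponds to Felenic m after a vowel, before a labial obstruent.
halkarzab ~ halkarzav — Ulsola b corresponds to Felenic v word-finally.
Applying these to Ulsola 'zunfomab':
  zunfomab → zumfomab   (n→m after a vowel, before a labial obstruent)
  zumfomab → zumfomav   (b→v word-finally)
So the Felenic cognate is 'zumfomav'.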